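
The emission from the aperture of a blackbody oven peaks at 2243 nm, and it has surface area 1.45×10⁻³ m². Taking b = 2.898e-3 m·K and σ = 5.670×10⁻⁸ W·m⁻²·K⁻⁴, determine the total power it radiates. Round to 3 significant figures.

Wien's law: T = b/λ_max = 2.898×10⁻³/2.243×10⁻⁶ = 1292.02 K.
Area A = 1.45×10⁻³ m².
Then P = σAT⁴ = 5.670×10⁻⁸×1.45×10⁻³×(1292.02)⁴ = 229 W.

P ≈ 229 W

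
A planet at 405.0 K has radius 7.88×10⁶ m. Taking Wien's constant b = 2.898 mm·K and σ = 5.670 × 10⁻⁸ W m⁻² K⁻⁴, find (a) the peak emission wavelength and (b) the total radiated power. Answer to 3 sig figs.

λ_max ≈ 7.16 μm; P ≈ 1.19×10¹⁸ W

(a) λ_max = b/T = 2.898×10⁻³/405.0 = 7.156×10⁻⁶ m = 7.16 μm.
Surface area A = 4πR² = 4π(7.88×10⁶ m)² = 7.80301×10¹⁴ m².
(b) P = σAT⁴ = 5.670×10⁻⁸×7.80301×10¹⁴×(405.0)⁴ = 1.19×10¹⁸ W.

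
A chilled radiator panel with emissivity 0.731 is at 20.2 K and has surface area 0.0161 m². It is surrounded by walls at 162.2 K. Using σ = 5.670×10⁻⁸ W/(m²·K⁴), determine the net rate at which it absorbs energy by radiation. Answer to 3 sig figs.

Net gain ≈ 0.462 W

Area A = 0.0161 m².
Net radiated power P_net = εσA(T⁴ − T₀⁴) = 0.731×5.670×10⁻⁸×0.0161×(20.2⁴ − 162.2⁴).
T⁴ − T₀⁴ = 1.66497×10⁵ − 6.92155×10⁸ = -6.91989×10⁸ K⁴, so P_net = -0.462 W — negative, meaning a net gain of 0.462 W.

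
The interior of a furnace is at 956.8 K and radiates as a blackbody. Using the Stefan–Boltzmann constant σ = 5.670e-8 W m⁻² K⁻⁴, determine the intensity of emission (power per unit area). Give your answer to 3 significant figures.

Stefan–Boltzmann: I = σT⁴ = 5.670×10⁻⁸ × (956.8)⁴ = 4.75×10⁴ W/m².

I ≈ 4.75×10⁴ W/m²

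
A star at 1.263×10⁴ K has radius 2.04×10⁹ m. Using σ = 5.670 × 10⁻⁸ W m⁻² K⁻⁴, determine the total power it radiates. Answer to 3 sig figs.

P ≈ 7.55×10²⁸ W

Surface area A = 4πR² = 4π(2.04×10⁹ m)² = 5.22962×10¹⁹ m².
P = σAT⁴ = 5.670×10⁻⁸ × 5.22962×10¹⁹ × (1.263×10⁴)⁴ = 7.55×10²⁸ W.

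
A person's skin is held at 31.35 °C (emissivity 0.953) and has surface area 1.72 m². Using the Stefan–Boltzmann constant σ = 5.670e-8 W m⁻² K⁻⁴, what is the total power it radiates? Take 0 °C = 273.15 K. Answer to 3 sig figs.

P ≈ 799 W

T = 31.35 °C + 273.15 = 304.50 K.
Area A = 1.72 m².
P = εσAT⁴ = 0.953 × 5.670×10⁻⁸ × 1.72 × (304.50)⁴ = 799 W.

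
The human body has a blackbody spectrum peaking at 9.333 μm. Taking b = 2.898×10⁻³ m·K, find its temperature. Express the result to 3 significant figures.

Wien's law gives T = b/λ_max = (2.898×10⁻³ m·K)/(9.333×10⁻⁶ m) = 311 K.

T ≈ 311 K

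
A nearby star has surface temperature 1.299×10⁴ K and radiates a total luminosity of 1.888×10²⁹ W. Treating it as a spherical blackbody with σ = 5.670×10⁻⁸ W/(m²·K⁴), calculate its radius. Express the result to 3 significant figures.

R ≈ 3.05×10⁹ m

L = 4πR²σT⁴ ⇒ R = √(L/(4πσT⁴)).
σT⁴ = 1.61443×10⁹ W/m², so R = √(1.888×10²⁹/(4π×1.61443×10⁹)) = 3.05×10⁹ m.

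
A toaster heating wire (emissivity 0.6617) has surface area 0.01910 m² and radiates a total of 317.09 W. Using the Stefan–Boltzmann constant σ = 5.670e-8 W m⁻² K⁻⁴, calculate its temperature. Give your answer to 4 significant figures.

T ≈ 815.6 K

Area A = 0.01910 m².
P = εσAT⁴ ⇒ T = (P/(εσA))^(1/4) = (317.09/(0.6617×5.670×10⁻⁸×0.01910))^(1/4) = 815.6 K.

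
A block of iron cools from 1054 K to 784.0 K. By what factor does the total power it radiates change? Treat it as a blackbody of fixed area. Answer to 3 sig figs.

P₂/P₁ ≈ 0.306

P ∝ T⁴, so P₂/P₁ = (T₂/T₁)⁴ = (784.0/1054)⁴ = (0.743833)⁴ = 0.306.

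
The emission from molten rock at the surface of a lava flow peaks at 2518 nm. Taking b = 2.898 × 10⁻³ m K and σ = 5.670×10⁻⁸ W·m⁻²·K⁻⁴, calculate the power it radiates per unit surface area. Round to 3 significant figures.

I ≈ 9.95×10⁴ W/m²

Wien's law: T = b/λ_max = 2.898×10⁻³/2.518×10⁻⁶ = 1150.91 K.
Then I = σT⁴ = 5.670×10⁻⁸×(1150.91)⁴ = 9.95×10⁴ W/m².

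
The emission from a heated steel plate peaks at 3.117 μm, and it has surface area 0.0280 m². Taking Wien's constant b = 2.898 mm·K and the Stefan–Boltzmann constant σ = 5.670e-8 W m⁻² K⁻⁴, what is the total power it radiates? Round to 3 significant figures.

Wien's law: T = b/λ_max = 2.898×10⁻³/3.117×10⁻⁶ = 929.740 K.
Area A = 0.0280 m².
Then P = σAT⁴ = 5.670×10⁻⁸×0.0280×(929.740)⁴ = 1.19×10³ W.

P ≈ 1.19×10³ W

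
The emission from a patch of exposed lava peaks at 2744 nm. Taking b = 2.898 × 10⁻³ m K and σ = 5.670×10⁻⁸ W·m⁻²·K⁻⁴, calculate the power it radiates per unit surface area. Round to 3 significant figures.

I ≈ 7.05×10⁴ W/m²

Wien's law: T = b/λ_max = 2.898×10⁻³/2.744×10⁻⁶ = 1056.12 K.
Then I = σT⁴ = 5.670×10⁻⁸×(1056.12)⁴ = 7.05×10⁴ W/m².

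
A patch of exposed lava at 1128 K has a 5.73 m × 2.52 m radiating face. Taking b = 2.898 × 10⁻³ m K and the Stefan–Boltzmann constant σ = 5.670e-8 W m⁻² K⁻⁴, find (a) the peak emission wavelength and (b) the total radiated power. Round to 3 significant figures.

λ_max ≈ 2.57 μm; P ≈ 1.33×10⁶ W

(a) λ_max = b/T = 2.898×10⁻³/1128 = 2.569×10⁻⁶ m = 2.57 μm.
Area A = 5.73 × 2.52 = 14.4396 m².
(b) P = σAT⁴ = 5.670×10⁻⁸×14.4396×(1128)⁴ = 1.33×10⁶ W.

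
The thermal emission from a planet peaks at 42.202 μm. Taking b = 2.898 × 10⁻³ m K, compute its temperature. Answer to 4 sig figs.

T ≈ 68.67 K

Wien's law gives T = b/λ_max = (2.898×10⁻³ m·K)/(4.2202×10⁻⁵ m) = 68.67 K.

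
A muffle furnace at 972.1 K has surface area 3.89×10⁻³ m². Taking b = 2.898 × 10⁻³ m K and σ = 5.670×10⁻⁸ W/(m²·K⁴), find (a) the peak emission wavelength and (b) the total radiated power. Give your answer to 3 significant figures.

λ_max ≈ 2.98 μm; P ≈ 197 W

(a) λ_max = b/T = 2.898×10⁻³/972.1 = 2.981×10⁻⁶ m = 2.98 μm.
Area A = 3.89×10⁻³ m².
(b) P = σAT⁴ = 5.670×10⁻⁸×3.89×10⁻³×(972.1)⁴ = 197 W.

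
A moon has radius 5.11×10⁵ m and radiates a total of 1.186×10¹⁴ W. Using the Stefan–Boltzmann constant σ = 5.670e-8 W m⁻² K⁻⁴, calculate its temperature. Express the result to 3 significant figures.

T ≈ 159 K

Surface area A = 4πR² = 4π(5.11×10⁵ m)² = 3.28134×10¹² m².
P = σAT⁴ ⇒ T = (P/(σA))^(1/4) = (1.186×10¹⁴/(5.670×10⁻⁸×3.28134×10¹²))^(1/4) = 159 K.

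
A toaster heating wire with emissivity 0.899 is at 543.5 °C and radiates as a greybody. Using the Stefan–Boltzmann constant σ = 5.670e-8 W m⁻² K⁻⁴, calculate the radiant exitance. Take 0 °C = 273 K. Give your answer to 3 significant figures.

I ≈ 2.27×10⁴ W/m²

T = 543.5 °C + 273 = 816.5 K.
Stefan–Boltzmann: I = εσT⁴ = 0.899 × 5.670×10⁻⁸ × (816.5)⁴ = 2.27×10⁴ W/m².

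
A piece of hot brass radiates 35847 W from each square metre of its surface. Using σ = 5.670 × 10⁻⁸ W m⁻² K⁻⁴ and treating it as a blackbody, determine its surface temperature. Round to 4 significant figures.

T ≈ 891.7 K

I = σT⁴, so T = (I/σ)^(1/4) = (35847/(5.670×10⁻⁸))^(1/4) = 891.7 K.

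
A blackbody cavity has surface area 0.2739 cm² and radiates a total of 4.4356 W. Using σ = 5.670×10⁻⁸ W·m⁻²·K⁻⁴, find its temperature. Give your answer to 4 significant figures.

Area A = 0.2739 cm² = 2.739×10⁻⁵ m².
P = σAT⁴ ⇒ T = (P/(σA))^(1/4) = (4.4356/(5.670×10⁻⁸×2.739×10⁻⁵))^(1/4) = 1300 K.

T ≈ 1300 K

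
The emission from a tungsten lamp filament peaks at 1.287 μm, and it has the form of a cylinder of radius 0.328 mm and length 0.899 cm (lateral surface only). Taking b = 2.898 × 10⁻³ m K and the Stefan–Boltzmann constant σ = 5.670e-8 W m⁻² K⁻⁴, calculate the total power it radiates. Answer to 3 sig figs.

P ≈ 27.0 W

Wien's law: T = b/λ_max = 2.898×10⁻³/1.287×10⁻⁶ = 2251.75 K.
Lateral area A = 2πrL = 2π×3.28×10⁻⁴×8.99×10⁻³ = 1.85274×10⁻⁵ m².
Then P = σAT⁴ = 5.670×10⁻⁸×1.85274×10⁻⁵×(2251.75)⁴ = 27.0 W.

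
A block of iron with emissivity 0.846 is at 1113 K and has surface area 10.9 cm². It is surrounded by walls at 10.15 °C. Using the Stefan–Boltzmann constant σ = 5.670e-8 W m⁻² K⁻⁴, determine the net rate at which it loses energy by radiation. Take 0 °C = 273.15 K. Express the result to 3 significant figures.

Surroundings: T = 10.15 °C + 273.15 = 283.30 K.
Area A = 10.9 cm² = 1.09×10⁻³ m².
Net radiated power P_net = εσA(T⁴ − T₀⁴) = 0.846×5.670×10⁻⁸×1.09×10⁻³×(1113⁴ − 283.30⁴).
T⁴ − T₀⁴ = 1.53455×10¹² − 6.44149×10⁹ = 1.52811×10¹² K⁴, so P_net = 79.9 W.

Net loss ≈ 79.9 W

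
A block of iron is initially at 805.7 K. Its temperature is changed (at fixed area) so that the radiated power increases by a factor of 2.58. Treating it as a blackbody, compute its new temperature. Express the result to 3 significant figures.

T₂ ≈ 1.02×10³ K

P ∝ T⁴, so T₂/T₁ = (P₂/P₁)^(1/4) = (2.58)^(1/4) = 1.26737.
T₂ = 805.7 × 1.26737 = 1.02×10³ K.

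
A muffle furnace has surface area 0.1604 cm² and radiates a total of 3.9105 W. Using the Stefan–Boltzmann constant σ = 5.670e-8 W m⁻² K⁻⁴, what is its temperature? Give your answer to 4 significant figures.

Area A = 0.1604 cm² = 1.604×10⁻⁵ m².
P = σAT⁴ ⇒ T = (P/(σA))^(1/4) = (3.9105/(5.670×10⁻⁸×1.604×10⁻⁵))^(1/4) = 1440 K.

T ≈ 1440 K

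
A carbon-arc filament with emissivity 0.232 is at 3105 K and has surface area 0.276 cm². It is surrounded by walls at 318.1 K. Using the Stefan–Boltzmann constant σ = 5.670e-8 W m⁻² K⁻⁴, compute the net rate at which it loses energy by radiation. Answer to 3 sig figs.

Net loss ≈ 33.7 W

Area A = 0.276 cm² = 2.76×10⁻⁵ m².
Net radiated power P_net = εσA(T⁴ − T₀⁴) = 0.232×5.670×10⁻⁸×2.76×10⁻⁵×(3105⁴ − 318.1⁴).
T⁴ − T₀⁴ = 9.29494×10¹³ − 1.02389×10¹⁰ = 9.29392×10¹³ K⁴, so P_net = 33.7 W.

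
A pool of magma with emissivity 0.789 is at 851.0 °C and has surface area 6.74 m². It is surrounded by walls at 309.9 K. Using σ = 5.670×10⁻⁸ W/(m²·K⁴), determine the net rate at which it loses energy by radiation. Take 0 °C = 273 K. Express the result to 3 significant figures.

T = 851.0 °C + 273 = 1124.0 K.
Area A = 6.74 m².
Net radiated power P_net = εσA(T⁴ − T₀⁴) = 0.789×5.670×10⁻⁸×6.74×(1124.0⁴ − 309.9⁴).
T⁴ − T₀⁴ = 1.59612×10¹² − 9.22330×10⁹ = 1.58690×10¹² K⁴, so P_net = 4.78×10⁵ W.

Net loss ≈ 4.78×10⁵ W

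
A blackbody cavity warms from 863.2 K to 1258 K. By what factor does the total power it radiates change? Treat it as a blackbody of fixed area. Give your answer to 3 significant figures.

P₂/P₁ ≈ 4.51

P ∝ T⁴, so P₂/P₁ = (T₂/T₁)⁴ = (1258/863.2)⁴ = (1.45737)⁴ = 4.51.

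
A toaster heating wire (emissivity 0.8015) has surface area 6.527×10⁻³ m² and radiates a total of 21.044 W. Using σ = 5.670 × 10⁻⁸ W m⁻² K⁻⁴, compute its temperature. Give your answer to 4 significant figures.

Area A = 6.527×10⁻³ m².
P = εσAT⁴ ⇒ T = (P/(εσA))^(1/4) = (21.044/(0.8015×5.670×10⁻⁸×6.527×10⁻³))^(1/4) = 516.1 K.

T ≈ 516.1 K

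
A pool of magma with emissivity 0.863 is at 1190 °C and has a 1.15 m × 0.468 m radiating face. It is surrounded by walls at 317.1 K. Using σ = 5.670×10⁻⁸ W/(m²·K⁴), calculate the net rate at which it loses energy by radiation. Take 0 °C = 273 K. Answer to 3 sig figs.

Net loss ≈ 1.20×10⁵ W

T = 1190 °C + 273 = 1463 K.
Area A = 1.15 × 0.468 = 0.5382 m².
Net radiated power P_net = εσA(T⁴ − T₀⁴) = 0.863×5.670×10⁻⁸×0.5382×(1463⁴ − 317.1⁴).
T⁴ − T₀⁴ = 4.58118×10¹² − 1.01108×10¹⁰ = 4.57107×10¹² K⁴, so P_net = 1.20×10⁵ W.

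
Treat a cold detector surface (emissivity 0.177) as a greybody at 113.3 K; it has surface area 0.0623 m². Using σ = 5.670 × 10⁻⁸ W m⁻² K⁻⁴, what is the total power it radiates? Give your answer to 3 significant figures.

Area A = 0.0623 m².
P = εσAT⁴ = 0.177 × 5.670×10⁻⁸ × 0.0623 × (113.3)⁴ = 0.103 W.

P ≈ 0.103 W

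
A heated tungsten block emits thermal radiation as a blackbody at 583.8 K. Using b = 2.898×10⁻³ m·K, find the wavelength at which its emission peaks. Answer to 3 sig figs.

λ_max ≈ 4.96 μm

Wien's displacement law: λ_max = b/T = (2.898×10⁻³ m·K)/(583.8 K) = 4.964×10⁻⁶ m.
That is 4.96 μm, in the infrared range.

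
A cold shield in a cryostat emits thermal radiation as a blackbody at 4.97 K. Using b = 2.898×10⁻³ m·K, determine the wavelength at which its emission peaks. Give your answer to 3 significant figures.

Wien's displacement law: λ_max = b/T = (2.898×10⁻³ m·K)/(4.97 K) = 5.831×10⁻⁴ m.
That is 5.83×10⁻⁴ m, in the infrared range.

λ_max ≈ 5.83×10⁻⁴ m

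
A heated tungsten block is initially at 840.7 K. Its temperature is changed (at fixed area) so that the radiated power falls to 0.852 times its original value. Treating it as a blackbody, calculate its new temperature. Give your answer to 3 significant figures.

T₂ ≈ 808 K

P ∝ T⁴, so T₂/T₁ = (P₂/P₁)^(1/4) = (0.852)^(1/4) = 0.960749.
T₂ = 840.7 × 0.960749 = 808 K.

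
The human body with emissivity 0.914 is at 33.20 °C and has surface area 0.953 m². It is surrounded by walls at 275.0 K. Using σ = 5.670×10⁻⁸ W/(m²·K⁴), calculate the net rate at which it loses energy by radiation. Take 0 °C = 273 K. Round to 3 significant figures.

Net loss ≈ 152 W

T = 33.20 °C + 273 = 306.20 K.
Area A = 0.953 m².
Net radiated power P_net = εσA(T⁴ − T₀⁴) = 0.914×5.670×10⁻⁸×0.953×(306.20⁴ − 275.0⁴).
T⁴ − T₀⁴ = 8.79065×10⁹ − 5.71914×10⁹ = 3.07151×10⁹ K⁴, so P_net = 152 W.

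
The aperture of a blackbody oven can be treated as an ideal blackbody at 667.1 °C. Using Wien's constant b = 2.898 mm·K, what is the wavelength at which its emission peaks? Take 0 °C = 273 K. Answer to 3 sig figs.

λ_max ≈ 3.08 μm

T = 667.1 °C + 273 = 940.1 K.
Wien's displacement law: λ_max = b/T = (2.898×10⁻³ m·K)/(940.1 K) = 3.083×10⁻⁶ m.
That is 3.08 μm, in the infrared range.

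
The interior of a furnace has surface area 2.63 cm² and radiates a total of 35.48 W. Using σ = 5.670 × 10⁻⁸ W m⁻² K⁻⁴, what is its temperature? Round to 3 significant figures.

Area A = 2.63 cm² = 2.63×10⁻⁴ m².
P = σAT⁴ ⇒ T = (P/(σA))^(1/4) = (35.48/(5.670×10⁻⁸×2.63×10⁻⁴))^(1/4) = 1.24×10³ K.

T ≈ 1.24×10³ K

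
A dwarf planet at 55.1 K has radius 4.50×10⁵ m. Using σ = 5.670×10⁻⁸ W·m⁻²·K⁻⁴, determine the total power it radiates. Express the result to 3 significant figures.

Surface area A = 4πR² = 4π(4.50×10⁵ m)² = 2.54469×10¹² m².
P = σAT⁴ = 5.670×10⁻⁸ × 2.54469×10¹² × (55.1)⁴ = 1.33×10¹² W.

P ≈ 1.33×10¹² W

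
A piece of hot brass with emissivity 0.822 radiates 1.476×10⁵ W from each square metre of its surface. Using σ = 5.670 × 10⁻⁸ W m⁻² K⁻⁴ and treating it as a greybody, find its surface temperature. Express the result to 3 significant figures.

T ≈ 1.33×10³ K

I = εσT⁴, so T = (I/εσ)^(1/4) = (1.476×10⁵/(0.822×5.670×10⁻⁸))^(1/4) = 1.33×10³ K.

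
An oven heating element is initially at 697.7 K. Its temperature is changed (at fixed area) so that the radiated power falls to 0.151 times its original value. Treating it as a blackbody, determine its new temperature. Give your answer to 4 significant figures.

T₂ ≈ 434.9 K

P ∝ T⁴, so T₂/T₁ = (P₂/P₁)^(1/4) = (0.151)^(1/4) = 0.623368.
T₂ = 697.7 × 0.623368 = 434.9 K.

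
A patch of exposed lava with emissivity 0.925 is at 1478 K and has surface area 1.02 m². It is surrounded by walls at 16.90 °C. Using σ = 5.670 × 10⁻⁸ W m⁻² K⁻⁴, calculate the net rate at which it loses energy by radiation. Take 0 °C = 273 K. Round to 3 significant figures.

Surroundings: T = 16.90 °C + 273 = 289.90 K.
Area A = 1.02 m².
Net radiated power P_net = εσA(T⁴ − T₀⁴) = 0.925×5.670×10⁻⁸×1.02×(1478⁴ − 289.90⁴).
T⁴ − T₀⁴ = 4.77197×10¹² − 7.06306×10⁹ = 4.76491×10¹² K⁴, so P_net = 2.55×10⁵ W.

Net loss ≈ 2.55×10⁵ W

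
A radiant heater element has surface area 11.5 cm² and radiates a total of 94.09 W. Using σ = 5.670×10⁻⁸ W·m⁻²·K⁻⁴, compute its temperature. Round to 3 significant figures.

Area A = 11.5 cm² = 1.15×10⁻³ m².
P = σAT⁴ ⇒ T = (P/(σA))^(1/4) = (94.09/(5.670×10⁻⁸×1.15×10⁻³))^(1/4) = 1.10×10³ K.

T ≈ 1.10×10³ K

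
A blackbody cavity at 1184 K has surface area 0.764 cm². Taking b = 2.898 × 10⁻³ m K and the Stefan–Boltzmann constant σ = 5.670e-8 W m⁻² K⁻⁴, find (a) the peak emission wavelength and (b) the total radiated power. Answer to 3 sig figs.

(a) λ_max = b/T = 2.898×10⁻³/1184 = 2.448×10⁻⁶ m = 2.45 μm.
Area A = 0.764 cm² = 7.64×10⁻⁵ m².
(b) P = σAT⁴ = 5.670×10⁻⁸×7.64×10⁻⁵×(1184)⁴ = 8.51 W.

λ_max ≈ 2.45 μm; P ≈ 8.51 W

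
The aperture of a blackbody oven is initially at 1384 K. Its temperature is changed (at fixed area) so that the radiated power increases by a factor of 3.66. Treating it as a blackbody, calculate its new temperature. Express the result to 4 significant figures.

P ∝ T⁴, so T₂/T₁ = (P₂/P₁)^(1/4) = (3.66)^(1/4) = 1.38315.
T₂ = 1384 × 1.38315 = 1914 K.

T₂ ≈ 1914 K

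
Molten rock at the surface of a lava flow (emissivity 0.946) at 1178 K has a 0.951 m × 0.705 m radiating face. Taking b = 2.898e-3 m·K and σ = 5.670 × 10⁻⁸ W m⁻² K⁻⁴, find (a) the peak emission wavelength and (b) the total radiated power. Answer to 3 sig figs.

λ_max ≈ 2.46 μm; P ≈ 6.93×10⁴ W

(a) λ_max = b/T = 2.898×10⁻³/1178 = 2.460×10⁻⁶ m = 2.46 μm.
Area A = 0.951 × 0.705 = 0.670455 m².
(b) P = εσAT⁴ = 0.946×5.670×10⁻⁸×0.670455×(1178)⁴ = 6.93×10⁴ W.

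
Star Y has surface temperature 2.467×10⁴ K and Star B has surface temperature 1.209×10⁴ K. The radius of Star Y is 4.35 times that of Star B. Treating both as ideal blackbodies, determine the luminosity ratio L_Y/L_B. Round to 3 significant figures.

L ∝ R²T⁴, so L_Y/L_B = (R_Y/R_B)²(T_Y/T_B)⁴ = (4.35)² × (2.467×10⁴/1.209×10⁴)⁴ = 18.9225 × 17.3369 = 328.

L_Y/L_B ≈ 328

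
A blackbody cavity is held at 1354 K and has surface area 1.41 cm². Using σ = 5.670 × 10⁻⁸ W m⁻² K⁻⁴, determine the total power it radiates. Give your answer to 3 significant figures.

Area A = 1.41 cm² = 1.41×10⁻⁴ m².
P = σAT⁴ = 5.670×10⁻⁸ × 1.41×10⁻⁴ × (1354)⁴ = 26.9 W.

P ≈ 26.9 W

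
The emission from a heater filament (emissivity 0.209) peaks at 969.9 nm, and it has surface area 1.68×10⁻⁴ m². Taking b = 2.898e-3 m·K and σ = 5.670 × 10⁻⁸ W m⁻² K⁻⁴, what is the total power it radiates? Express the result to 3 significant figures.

P ≈ 159 W

Wien's law: T = b/λ_max = 2.898×10⁻³/9.699×10⁻⁷ = 2987.94 K.
Area A = 1.68×10⁻⁴ m².
Then P = εσAT⁴ = 0.209×5.670×10⁻⁸×1.68×10⁻⁴×(2987.94)⁴ = 159 W.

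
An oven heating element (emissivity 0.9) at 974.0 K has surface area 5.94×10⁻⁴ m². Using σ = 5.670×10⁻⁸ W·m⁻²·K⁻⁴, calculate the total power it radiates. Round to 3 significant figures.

Area A = 5.94×10⁻⁴ m².
P = εσAT⁴ = 0.9 × 5.670×10⁻⁸ × 5.94×10⁻⁴ × (974.0)⁴ = 27.3 W.

P ≈ 27.3 W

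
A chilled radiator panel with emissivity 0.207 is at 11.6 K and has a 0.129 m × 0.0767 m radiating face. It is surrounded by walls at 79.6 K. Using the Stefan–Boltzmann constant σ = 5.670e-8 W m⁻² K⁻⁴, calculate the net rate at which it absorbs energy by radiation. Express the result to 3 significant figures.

Net gain ≈ 4.66×10⁻³ W

Area A = 0.129 × 0.0767 = 9.8943×10⁻³ m².
Net radiated power P_net = εσA(T⁴ − T₀⁴) = 0.207×5.670×10⁻⁸×9.8943×10⁻³×(11.6⁴ − 79.6⁴).
T⁴ − T₀⁴ = 18106.4 − 4.01469×10⁷ = -4.01288×10⁷ K⁴, so P_net = -4.66×10⁻³ W — negative, meaning a net gain of 4.66×10⁻³ W.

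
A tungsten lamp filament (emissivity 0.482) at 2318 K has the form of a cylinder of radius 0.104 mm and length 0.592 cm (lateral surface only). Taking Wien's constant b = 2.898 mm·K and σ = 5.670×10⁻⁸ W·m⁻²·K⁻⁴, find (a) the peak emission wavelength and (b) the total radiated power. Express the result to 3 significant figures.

(a) λ_max = b/T = 2.898×10⁻³/2318 = 1.250×10⁻⁶ m = 1.25 μm.
Lateral area A = 2πrL = 2π×1.04×10⁻⁴×5.92×10⁻³ = 3.86843×10⁻⁶ m².
(b) P = εσAT⁴ = 0.482×5.670×10⁻⁸×3.86843×10⁻⁶×(2318)⁴ = 3.05 W.

λ_max ≈ 1.25 μm; P ≈ 3.05 W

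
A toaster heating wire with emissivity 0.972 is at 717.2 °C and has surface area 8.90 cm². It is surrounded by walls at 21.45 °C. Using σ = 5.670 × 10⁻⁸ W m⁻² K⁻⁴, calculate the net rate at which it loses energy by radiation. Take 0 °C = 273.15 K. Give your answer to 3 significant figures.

T = 717.2 °C + 273.15 = 990.35 K.
Surroundings: T = 21.45 °C + 273.15 = 294.60 K.
Area A = 8.90 cm² = 8.90×10⁻⁴ m².
Net radiated power P_net = εσA(T⁴ − T₀⁴) = 0.972×5.670×10⁻⁸×8.90×10⁻⁴×(990.35⁴ − 294.60⁴).
T⁴ − T₀⁴ = 9.61955×10¹¹ − 7.53236×10⁹ = 9.54423×10¹¹ K⁴, so P_net = 46.8 W.

Net loss ≈ 46.8 W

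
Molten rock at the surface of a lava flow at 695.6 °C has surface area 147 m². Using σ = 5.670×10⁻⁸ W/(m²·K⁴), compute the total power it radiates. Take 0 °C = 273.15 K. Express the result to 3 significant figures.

P ≈ 7.34×10⁶ W

T = 695.6 °C + 273.15 = 968.75 K.
Area A = 147 m².
P = σAT⁴ = 5.670×10⁻⁸ × 147 × (968.75)⁴ = 7.34×10⁶ W.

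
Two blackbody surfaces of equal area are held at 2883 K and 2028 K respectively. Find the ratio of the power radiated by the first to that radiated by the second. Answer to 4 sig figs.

With equal areas, P₁/P₂ = (T₁/T₂)⁴ = (2883/2028)⁴ = 4.084.

P₁/P₂ ≈ 4.084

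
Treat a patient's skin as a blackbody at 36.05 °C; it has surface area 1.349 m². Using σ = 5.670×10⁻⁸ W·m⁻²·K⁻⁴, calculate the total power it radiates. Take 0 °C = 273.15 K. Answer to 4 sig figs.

T = 36.05 °C + 273.15 = 309.20 K.
Area A = 1.349 m².
P = σAT⁴ = 5.670×10⁻⁸ × 1.349 × (309.20)⁴ = 699.1 W.

P ≈ 699.1 W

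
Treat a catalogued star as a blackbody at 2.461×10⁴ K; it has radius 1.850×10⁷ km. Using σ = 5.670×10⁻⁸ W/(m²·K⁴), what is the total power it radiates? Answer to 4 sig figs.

P ≈ 8.945×10³¹ W

Surface area A = 4πR² = 4π(1.850×10¹⁰ m)² = 4.30084×10²¹ m².
P = σAT⁴ = 5.670×10⁻⁸ × 4.30084×10²¹ × (2.461×10⁴)⁴ = 8.945×10³¹ W.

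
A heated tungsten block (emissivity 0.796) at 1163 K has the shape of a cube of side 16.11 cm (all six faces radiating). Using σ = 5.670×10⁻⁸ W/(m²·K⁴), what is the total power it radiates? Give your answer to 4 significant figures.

P ≈ 1.286×10⁴ W

Area A = 6s² = 6×(0.1611 m)² = 0.155719 m².
P = εσAT⁴ = 0.796 × 5.670×10⁻⁸ × 0.155719 × (1163)⁴ = 1.286×10⁴ W.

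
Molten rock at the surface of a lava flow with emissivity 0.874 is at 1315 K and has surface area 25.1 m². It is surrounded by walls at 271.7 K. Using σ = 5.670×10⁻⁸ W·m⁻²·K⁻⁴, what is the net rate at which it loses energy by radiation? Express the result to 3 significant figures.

Area A = 25.1 m².
Net radiated power P_net = εσA(T⁴ − T₀⁴) = 0.874×5.670×10⁻⁸×25.1×(1315⁴ − 271.7⁴).
T⁴ − T₀⁴ = 2.99022×10¹² − 5.44952×10⁹ = 2.98477×10¹² K⁴, so P_net = 3.71×10⁶ W.

Net loss ≈ 3.71×10⁶ W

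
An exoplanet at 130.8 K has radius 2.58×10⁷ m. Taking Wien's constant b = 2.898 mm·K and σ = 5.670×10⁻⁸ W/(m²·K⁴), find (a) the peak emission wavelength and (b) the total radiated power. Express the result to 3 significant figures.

(a) λ_max = b/T = 2.898×10⁻³/130.8 = 2.216×10⁻⁵ m = 22.2 μm.
Surface area A = 4πR² = 4π(2.58×10⁷ m)² = 8.36468×10¹⁵ m².
(b) P = σAT⁴ = 5.670×10⁻⁸×8.36468×10¹⁵×(130.8)⁴ = 1.39×10¹⁷ W.

λ_max ≈ 22.2 μm; P ≈ 1.39×10¹⁷ W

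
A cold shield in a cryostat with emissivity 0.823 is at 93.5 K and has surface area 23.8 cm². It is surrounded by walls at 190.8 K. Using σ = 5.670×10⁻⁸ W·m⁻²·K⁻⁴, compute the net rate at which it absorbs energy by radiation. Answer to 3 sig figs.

Net gain ≈ 0.139 W

Area A = 23.8 cm² = 2.38×10⁻³ m².
Net radiated power P_net = εσA(T⁴ − T₀⁴) = 0.823×5.670×10⁻⁸×2.38×10⁻³×(93.5⁴ − 190.8⁴).
T⁴ − T₀⁴ = 7.64269×10⁷ − 1.32530×10⁹ = -1.24887×10⁹ K⁴, so P_net = -0.139 W — negative, meaning a net gain of 0.139 W.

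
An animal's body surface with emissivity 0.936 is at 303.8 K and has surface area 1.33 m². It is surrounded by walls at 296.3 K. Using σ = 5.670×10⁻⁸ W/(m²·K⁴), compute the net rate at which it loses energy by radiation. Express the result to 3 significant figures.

Net loss ≈ 57.2 W

Area A = 1.33 m².
Net radiated power P_net = εσA(T⁴ − T₀⁴) = 0.936×5.670×10⁻⁸×1.33×(303.8⁴ − 296.3⁴).
T⁴ − T₀⁴ = 8.51826×10⁹ − 7.70773×10⁹ = 8.10530×10⁸ K⁴, so P_net = 57.2 W.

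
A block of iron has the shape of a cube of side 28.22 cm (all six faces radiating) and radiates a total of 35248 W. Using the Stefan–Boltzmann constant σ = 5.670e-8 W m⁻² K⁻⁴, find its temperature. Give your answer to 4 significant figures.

T ≈ 1068 K

Area A = 6s² = 6×(0.2822 m)² = 0.477821 m².
P = σAT⁴ ⇒ T = (P/(σA))^(1/4) = (35248/(5.670×10⁻⁸×0.477821))^(1/4) = 1068 K.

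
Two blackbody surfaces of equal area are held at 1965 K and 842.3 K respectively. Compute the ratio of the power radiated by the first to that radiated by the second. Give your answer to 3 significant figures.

With equal areas, P₁/P₂ = (T₁/T₂)⁴ = (1965/842.3)⁴ = 29.6.

P₁/P₂ ≈ 29.6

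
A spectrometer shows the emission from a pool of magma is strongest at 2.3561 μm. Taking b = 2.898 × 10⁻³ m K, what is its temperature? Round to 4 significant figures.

Wien's law gives T = b/λ_max = (2.898×10⁻³ m·K)/(2.3561×10⁻⁶ m) = 1230 K.

T ≈ 1230 K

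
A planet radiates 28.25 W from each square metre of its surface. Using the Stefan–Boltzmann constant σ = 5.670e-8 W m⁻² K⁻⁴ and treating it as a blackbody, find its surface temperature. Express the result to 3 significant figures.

I = σT⁴, so T = (I/σ)^(1/4) = (28.25/(5.670×10⁻⁸))^(1/4) = 149 K.

T ≈ 149 K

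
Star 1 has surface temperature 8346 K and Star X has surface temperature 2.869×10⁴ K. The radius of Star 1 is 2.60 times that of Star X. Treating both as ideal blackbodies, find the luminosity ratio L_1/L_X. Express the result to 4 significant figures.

L ∝ R²T⁴, so L_1/L_X = (R_1/R_X)²(T_1/T_X)⁴ = (2.60)² × (8346/2.869×10⁴)⁴ = 6.76 × 7.16129×10⁻³ = 0.04841.

L_1/L_X ≈ 0.04841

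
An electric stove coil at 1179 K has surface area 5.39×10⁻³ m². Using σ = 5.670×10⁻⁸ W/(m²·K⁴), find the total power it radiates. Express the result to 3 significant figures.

P ≈ 591 W

Area A = 5.39×10⁻³ m².
P = σAT⁴ = 5.670×10⁻⁸ × 5.39×10⁻³ × (1179)⁴ = 591 W.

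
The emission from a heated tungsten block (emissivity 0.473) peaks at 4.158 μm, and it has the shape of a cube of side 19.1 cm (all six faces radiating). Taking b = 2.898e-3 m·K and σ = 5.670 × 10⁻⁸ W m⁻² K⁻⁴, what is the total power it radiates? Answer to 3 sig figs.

P ≈ 1.39×10³ W

Wien's law: T = b/λ_max = 2.898×10⁻³/4.158×10⁻⁶ = 696.970 K.
Area A = 6s² = 6×(0.191 m)² = 0.218886 m².
Then P = εσAT⁴ = 0.473×5.670×10⁻⁸×0.218886×(696.970)⁴ = 1.39×10³ W.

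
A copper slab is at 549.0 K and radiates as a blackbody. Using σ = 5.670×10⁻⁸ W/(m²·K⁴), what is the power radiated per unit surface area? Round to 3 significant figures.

I ≈ 5.15×10³ W/m²

Stefan–Boltzmann: I = σT⁴ = 5.670×10⁻⁸ × (549.0)⁴ = 5.15×10³ W/m².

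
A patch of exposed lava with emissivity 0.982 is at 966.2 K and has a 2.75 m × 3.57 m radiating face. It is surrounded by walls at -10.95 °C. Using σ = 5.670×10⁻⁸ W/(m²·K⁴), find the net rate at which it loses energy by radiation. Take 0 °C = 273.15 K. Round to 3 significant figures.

Surroundings: T = -10.95 °C + 273.15 = 262.20 K.
Area A = 2.75 × 3.57 = 9.8175 m².
Net radiated power P_net = εσA(T⁴ − T₀⁴) = 0.982×5.670×10⁻⁸×9.8175×(966.2⁴ − 262.20⁴).
T⁴ − T₀⁴ = 8.71501×10¹¹ − 4.72640×10⁹ = 8.66775×10¹¹ K⁴, so P_net = 4.74×10⁵ W.

Net loss ≈ 4.74×10⁵ W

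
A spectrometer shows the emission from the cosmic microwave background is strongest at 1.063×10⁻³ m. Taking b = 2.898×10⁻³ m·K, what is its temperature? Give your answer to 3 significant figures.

T ≈ 2.73 K

Wien's law gives T = b/λ_max = (2.898×10⁻³ m·K)/(1.063×10⁻³ m) = 2.73 K.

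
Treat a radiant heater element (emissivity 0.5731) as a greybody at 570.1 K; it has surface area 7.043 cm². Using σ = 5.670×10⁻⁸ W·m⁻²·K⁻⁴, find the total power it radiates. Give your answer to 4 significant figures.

P ≈ 2.418 W

Area A = 7.043 cm² = 7.043×10⁻⁴ m².
P = εσAT⁴ = 0.5731 × 5.670×10⁻⁸ × 7.043×10⁻⁴ × (570.1)⁴ = 2.418 W.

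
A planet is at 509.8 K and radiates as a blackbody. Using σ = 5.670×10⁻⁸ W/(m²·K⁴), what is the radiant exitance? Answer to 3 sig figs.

I ≈ 3.83×10³ W/m²

Stefan–Boltzmann: I = σT⁴ = 5.670×10⁻⁸ × (509.8)⁴ = 3.83×10³ W/m².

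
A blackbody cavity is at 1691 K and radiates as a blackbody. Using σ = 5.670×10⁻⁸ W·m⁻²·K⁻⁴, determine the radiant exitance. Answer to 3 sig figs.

Stefan–Boltzmann: I = σT⁴ = 5.670×10⁻⁸ × (1691)⁴ = 4.64×10⁵ W/m².

I ≈ 4.64×10⁵ W/m²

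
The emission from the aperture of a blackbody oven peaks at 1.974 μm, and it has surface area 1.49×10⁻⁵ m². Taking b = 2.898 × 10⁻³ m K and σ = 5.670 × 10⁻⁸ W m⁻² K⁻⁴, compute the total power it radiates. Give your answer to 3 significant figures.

Wien's law: T = b/λ_max = 2.898×10⁻³/1.974×10⁻⁶ = 1468.09 K.
Area A = 1.49×10⁻⁵ m².
Then P = σAT⁴ = 5.670×10⁻⁸×1.49×10⁻⁵×(1468.09)⁴ = 3.92 W.

P ≈ 3.92 W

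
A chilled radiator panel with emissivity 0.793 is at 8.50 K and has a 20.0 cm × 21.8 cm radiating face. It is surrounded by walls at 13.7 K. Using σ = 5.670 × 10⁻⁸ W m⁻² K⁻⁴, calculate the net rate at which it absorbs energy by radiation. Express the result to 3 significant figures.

Net gain ≈ 5.88×10⁻⁵ W

Area A = 0.200 × 0.218 = 0.0436 m².
Net radiated power P_net = εσA(T⁴ − T₀⁴) = 0.793×5.670×10⁻⁸×0.0436×(8.50⁴ − 13.7⁴).
T⁴ − T₀⁴ = 5220.06 − 35227.5 = -30007.4 K⁴, so P_net = -5.88×10⁻⁵ W — negative, meaning a net gain of 5.88×10⁻⁵ W.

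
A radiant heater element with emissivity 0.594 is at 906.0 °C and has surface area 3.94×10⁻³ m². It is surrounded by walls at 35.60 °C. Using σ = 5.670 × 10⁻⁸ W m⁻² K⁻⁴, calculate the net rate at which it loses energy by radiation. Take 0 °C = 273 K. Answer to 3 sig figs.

T = 906.0 °C + 273 = 1179.0 K.
Surroundings: T = 35.60 °C + 273 = 308.60 K.
Area A = 3.94×10⁻³ m².
Net radiated power P_net = εσA(T⁴ − T₀⁴) = 0.594×5.670×10⁻⁸×3.94×10⁻³×(1179.0⁴ − 308.60⁴).
T⁴ − T₀⁴ = 1.93221×10¹² − 9.06951×10⁹ = 1.92314×10¹² K⁴, so P_net = 255 W.

Net loss ≈ 255 W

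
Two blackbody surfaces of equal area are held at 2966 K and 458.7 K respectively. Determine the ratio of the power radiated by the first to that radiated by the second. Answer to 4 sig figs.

With equal areas, P₁/P₂ = (T₁/T₂)⁴ = (2966/458.7)⁴ = 1748.

P₁/P₂ ≈ 1748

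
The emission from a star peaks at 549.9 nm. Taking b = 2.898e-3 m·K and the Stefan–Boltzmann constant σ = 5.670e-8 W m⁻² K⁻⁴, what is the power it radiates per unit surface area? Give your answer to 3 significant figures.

I ≈ 4.37×10⁷ W/m²

Wien's law: T = b/λ_max = 2.898×10⁻³/5.499×10⁻⁷ = 5270.05 K.
Then I = σT⁴ = 5.670×10⁻⁸×(5270.05)⁴ = 4.37×10⁷ W/m².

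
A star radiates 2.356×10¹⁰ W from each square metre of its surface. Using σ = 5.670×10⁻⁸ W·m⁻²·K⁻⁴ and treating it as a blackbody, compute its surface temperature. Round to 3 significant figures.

I = σT⁴, so T = (I/σ)^(1/4) = (2.356×10¹⁰/(5.670×10⁻⁸))^(1/4) = 2.54×10⁴ K.

T ≈ 2.54×10⁴ K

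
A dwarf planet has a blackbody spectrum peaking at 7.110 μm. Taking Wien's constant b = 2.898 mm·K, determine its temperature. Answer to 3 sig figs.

Wien's law gives T = b/λ_max = (2.898×10⁻³ m·K)/(7.110×10⁻⁶ m) = 408 K.

T ≈ 408 K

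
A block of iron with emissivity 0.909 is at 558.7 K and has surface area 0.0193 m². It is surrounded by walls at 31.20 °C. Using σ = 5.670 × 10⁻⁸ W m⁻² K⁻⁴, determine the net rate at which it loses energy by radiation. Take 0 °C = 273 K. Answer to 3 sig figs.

Net loss ≈ 88.4 W

Surroundings: T = 31.20 °C + 273 = 304.20 K.
Area A = 0.0193 m².
Net radiated power P_net = εσA(T⁴ − T₀⁴) = 0.909×5.670×10⁻⁸×0.0193×(558.7⁴ − 304.20⁴).
T⁴ − T₀⁴ = 9.74349×10¹⁰ − 8.56321×10⁹ = 8.88717×10¹⁰ K⁴, so P_net = 88.4 W.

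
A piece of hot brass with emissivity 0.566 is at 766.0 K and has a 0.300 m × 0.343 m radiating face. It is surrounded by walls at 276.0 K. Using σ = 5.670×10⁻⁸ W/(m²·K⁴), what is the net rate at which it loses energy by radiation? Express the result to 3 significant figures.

Area A = 0.300 × 0.343 = 0.1029 m².
Net radiated power P_net = εσA(T⁴ − T₀⁴) = 0.566×5.670×10⁻⁸×0.1029×(766.0⁴ − 276.0⁴).
T⁴ − T₀⁴ = 3.44283×10¹¹ − 5.80278×10⁹ = 3.38480×10¹¹ K⁴, so P_net = 1.12×10³ W.

Net loss ≈ 1.12×10³ W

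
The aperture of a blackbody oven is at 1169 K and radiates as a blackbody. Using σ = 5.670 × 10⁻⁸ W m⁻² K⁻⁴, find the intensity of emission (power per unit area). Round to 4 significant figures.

I ≈ 1.059×10⁵ W/m²

Stefan–Boltzmann: I = σT⁴ = 5.670×10⁻⁸ × (1169)⁴ = 1.059×10⁵ W/m².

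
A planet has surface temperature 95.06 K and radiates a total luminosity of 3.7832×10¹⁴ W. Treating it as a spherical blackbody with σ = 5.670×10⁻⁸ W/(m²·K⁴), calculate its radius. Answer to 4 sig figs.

R ≈ 2.550×10⁶ m

L = 4πR²σT⁴ ⇒ R = √(L/(4πσT⁴)).
σT⁴ = 4.62993 W/m², so R = √(3.7832×10¹⁴/(4π×4.62993)) = 2.550×10⁶ m.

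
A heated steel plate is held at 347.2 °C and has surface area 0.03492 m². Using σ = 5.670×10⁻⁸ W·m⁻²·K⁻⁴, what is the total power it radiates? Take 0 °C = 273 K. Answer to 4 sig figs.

T = 347.2 °C + 273 = 620.2 K.
Area A = 0.03492 m².
P = σAT⁴ = 5.670×10⁻⁸ × 0.03492 × (620.2)⁴ = 292.9 W.

P ≈ 292.9 W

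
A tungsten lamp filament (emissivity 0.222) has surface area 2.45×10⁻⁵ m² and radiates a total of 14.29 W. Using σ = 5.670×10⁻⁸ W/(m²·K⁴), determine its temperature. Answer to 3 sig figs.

Area A = 2.45×10⁻⁵ m².
P = εσAT⁴ ⇒ T = (P/(εσA))^(1/4) = (14.29/(0.222×5.670×10⁻⁸×2.45×10⁻⁵))^(1/4) = 2.61×10³ K.

T ≈ 2.61×10³ K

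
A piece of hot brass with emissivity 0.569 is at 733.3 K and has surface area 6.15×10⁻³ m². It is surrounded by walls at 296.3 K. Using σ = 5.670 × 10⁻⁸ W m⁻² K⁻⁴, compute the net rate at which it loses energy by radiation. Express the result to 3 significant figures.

Net loss ≈ 55.8 W

Area A = 6.15×10⁻³ m².
Net radiated power P_net = εσA(T⁴ − T₀⁴) = 0.569×5.670×10⁻⁸×6.15×10⁻³×(733.3⁴ − 296.3⁴).
T⁴ − T₀⁴ = 2.89152×10¹¹ − 7.70773×10⁹ = 2.81444×10¹¹ K⁴, so P_net = 55.8 W.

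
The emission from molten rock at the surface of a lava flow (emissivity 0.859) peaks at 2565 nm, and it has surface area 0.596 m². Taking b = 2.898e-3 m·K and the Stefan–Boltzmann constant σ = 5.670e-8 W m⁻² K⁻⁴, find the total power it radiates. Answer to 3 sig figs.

P ≈ 4.73×10⁴ W

Wien's law: T = b/λ_max = 2.898×10⁻³/2.565×10⁻⁶ = 1129.82 K.
Area A = 0.596 m².
Then P = εσAT⁴ = 0.859×5.670×10⁻⁸×0.596×(1129.82)⁴ = 4.73×10⁴ W.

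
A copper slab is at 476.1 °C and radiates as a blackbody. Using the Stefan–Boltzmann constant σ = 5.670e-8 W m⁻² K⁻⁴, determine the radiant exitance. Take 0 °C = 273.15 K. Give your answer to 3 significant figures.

I ≈ 1.79×10⁴ W/m²

T = 476.1 °C + 273.15 = 749.25 K.
Stefan–Boltzmann: I = σT⁴ = 5.670×10⁻⁸ × (749.25)⁴ = 1.79×10⁴ W/m².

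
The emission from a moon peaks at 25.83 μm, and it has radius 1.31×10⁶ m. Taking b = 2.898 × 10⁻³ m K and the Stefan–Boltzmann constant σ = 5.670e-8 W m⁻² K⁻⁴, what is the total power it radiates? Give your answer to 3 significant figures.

Wien's law: T = b/λ_max = 2.898×10⁻³/2.583×10⁻⁵ = 112.195 K.
Surface area A = 4πR² = 4π(1.31×10⁶ m)² = 2.15651×10¹³ m².
Then P = σAT⁴ = 5.670×10⁻⁸×2.15651×10¹³×(112.195)⁴ = 1.94×10¹⁴ W.

P ≈ 1.94×10¹⁴ W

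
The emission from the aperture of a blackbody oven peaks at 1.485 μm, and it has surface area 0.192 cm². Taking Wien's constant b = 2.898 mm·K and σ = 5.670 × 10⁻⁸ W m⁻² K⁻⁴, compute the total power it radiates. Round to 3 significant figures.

P ≈ 15.8 W

Wien's law: T = b/λ_max = 2.898×10⁻³/1.485×10⁻⁶ = 1951.52 K.
Area A = 0.192 cm² = 1.92×10⁻⁵ m².
Then P = σAT⁴ = 5.670×10⁻⁸×1.92×10⁻⁵×(1951.52)⁴ = 15.8 W.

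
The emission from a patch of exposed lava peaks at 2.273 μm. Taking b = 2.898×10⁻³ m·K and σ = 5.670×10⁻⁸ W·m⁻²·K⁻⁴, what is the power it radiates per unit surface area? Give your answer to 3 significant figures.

Wien's law: T = b/λ_max = 2.898×10⁻³/2.273×10⁻⁶ = 1274.97 K.
Then I = σT⁴ = 5.670×10⁻⁸×(1274.97)⁴ = 1.50×10⁵ W/m².

I ≈ 1.50×10⁵ W/m²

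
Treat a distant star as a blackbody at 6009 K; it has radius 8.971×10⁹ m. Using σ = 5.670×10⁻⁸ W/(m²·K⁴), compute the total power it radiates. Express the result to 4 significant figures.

P ≈ 7.476×10²⁸ W

Surface area A = 4πR² = 4π(8.971×10⁹ m)² = 1.01133×10²¹ m².
P = σAT⁴ = 5.670×10⁻⁸ × 1.01133×10²¹ × (6009)⁴ = 7.476×10²⁸ W.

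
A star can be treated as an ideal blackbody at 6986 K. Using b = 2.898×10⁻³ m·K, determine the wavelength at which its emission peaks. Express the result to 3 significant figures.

λ_max ≈ 415 nm

Wien's displacement law: λ_max = b/T = (2.898×10⁻³ m·K)/(6986 K) = 4.148×10⁻⁷ m.
That is 415 nm, in the visible range.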